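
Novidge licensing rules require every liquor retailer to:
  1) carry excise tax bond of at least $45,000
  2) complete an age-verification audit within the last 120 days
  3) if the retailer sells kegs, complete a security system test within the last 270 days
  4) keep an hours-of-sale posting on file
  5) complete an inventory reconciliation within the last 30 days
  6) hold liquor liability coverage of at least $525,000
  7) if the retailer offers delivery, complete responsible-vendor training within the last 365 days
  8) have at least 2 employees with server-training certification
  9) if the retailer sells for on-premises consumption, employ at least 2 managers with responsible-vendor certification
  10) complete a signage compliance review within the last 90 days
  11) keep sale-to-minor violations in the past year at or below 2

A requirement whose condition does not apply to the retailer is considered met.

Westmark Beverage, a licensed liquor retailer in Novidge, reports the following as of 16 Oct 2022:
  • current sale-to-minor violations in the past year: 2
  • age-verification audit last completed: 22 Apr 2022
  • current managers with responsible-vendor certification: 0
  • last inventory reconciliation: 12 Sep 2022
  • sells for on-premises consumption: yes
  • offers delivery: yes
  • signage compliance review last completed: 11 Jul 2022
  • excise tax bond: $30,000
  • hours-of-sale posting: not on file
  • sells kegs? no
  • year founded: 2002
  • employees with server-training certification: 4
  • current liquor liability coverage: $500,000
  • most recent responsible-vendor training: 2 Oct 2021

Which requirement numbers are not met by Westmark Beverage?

1, 2, 4, 5, 6, 7, 9, 10

1. excise tax bond $30,000 < $45,000 → not met
2. age-verification audit 177 days ago vs limit 120 → not met
3. condition 'sells kegs' does not hold → requirement n/a → met
4. hours-of-sale posting absent → not met
5. inventory reconciliation 34 days ago vs limit 30 → not met
6. liquor liability coverage $500,000 < $525,000 → not met
7. condition 'offers delivery' holds; responsible-vendor training 379 days ago vs limit 365 → not met
8. employees with server-training certification 4 ≥ 2 → met
9. condition 'sells for on-premises consumption' holds; managers with responsible-vendor certification 0 < 2 → not met
10. signage compliance review 97 days ago vs limit 90 → not met
11. sale-to-minor violations in the past year 2 ≤ 2 → met
Not met: 1, 2, 4, 5, 6, 7, 9, 10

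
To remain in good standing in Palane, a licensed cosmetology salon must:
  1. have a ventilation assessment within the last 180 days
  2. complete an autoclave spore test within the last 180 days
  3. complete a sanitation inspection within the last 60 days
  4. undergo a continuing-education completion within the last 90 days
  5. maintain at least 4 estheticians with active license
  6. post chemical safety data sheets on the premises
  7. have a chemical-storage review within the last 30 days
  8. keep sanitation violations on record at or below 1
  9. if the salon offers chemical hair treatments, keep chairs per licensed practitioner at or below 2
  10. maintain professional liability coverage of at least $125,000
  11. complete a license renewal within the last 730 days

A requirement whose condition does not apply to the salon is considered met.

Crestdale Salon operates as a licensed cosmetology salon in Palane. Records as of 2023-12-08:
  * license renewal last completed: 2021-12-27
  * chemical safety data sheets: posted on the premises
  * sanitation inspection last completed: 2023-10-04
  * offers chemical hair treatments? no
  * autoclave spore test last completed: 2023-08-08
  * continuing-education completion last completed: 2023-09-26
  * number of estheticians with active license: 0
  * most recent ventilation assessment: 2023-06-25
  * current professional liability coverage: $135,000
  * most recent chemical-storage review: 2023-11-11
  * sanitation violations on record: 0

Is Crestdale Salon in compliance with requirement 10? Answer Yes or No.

10. professional liability coverage $135,000 ≥ $125,000 → met

Yes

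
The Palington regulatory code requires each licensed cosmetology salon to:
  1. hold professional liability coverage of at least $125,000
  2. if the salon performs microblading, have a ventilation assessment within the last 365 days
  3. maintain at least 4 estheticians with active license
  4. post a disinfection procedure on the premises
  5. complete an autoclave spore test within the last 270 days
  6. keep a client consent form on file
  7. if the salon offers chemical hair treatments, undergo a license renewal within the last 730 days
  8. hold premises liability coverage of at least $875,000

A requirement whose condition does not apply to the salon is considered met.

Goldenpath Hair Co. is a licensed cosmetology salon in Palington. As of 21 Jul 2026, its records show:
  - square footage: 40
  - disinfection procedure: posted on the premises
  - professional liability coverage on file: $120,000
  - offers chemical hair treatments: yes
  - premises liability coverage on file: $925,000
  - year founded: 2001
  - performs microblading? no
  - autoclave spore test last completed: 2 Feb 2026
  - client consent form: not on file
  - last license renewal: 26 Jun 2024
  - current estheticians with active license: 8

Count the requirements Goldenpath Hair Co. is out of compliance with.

1. professional liability coverage $120,000 < $125,000 → not met
2. condition 'performs microblading' does not hold → requirement n/a → met
3. estheticians with active license 8 ≥ 4 → met
4. disinfection procedure present → met
5. autoclave spore test 169 days ago vs limit 270 → met
6. client consent form absent → not met
7. condition 'offers chemical hair treatments' holds; license renewal 755 days ago vs limit 730 → not met
8. premises liability coverage $925,000 ≥ $875,000 → met
Not met: 3 of 8

3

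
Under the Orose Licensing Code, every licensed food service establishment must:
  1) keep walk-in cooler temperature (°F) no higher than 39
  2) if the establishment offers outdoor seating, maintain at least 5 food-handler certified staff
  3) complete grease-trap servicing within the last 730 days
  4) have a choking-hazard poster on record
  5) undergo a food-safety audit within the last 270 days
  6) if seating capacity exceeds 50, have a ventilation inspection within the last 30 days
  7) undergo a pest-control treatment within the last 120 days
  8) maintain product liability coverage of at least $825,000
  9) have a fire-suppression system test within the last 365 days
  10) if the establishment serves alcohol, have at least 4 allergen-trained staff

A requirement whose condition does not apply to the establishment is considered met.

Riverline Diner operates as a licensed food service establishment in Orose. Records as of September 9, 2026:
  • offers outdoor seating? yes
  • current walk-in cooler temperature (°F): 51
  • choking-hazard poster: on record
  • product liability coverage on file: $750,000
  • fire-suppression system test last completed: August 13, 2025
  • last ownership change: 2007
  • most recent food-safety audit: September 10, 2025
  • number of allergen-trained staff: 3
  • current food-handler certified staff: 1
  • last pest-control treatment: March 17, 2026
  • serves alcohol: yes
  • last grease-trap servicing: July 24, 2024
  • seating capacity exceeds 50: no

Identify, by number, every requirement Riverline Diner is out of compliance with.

1, 2, 3, 5, 7, 8, 9, 10

1. walk-in cooler temperature (°F) 51 > 39 → not met
2. condition 'offers outdoor seating' holds; food-handler certified staff 1 < 5 → not met
3. grease-trap servicing 777 days ago vs limit 730 → not met
4. choking-hazard poster present → met
5. food-safety audit 364 days ago vs limit 270 → not met
6. condition 'seating capacity exceeds 50' does not hold → requirement n/a → met
7. pest-control treatment 176 days ago vs limit 120 → not met
8. product liability coverage $750,000 < $825,000 → not met
9. fire-suppression system test 392 days ago vs limit 365 → not met
10. condition 'serves alcohol' holds; allergen-trained staff 3 < 4 → not met
Not met: 1, 2, 3, 5, 7, 8, 9, 10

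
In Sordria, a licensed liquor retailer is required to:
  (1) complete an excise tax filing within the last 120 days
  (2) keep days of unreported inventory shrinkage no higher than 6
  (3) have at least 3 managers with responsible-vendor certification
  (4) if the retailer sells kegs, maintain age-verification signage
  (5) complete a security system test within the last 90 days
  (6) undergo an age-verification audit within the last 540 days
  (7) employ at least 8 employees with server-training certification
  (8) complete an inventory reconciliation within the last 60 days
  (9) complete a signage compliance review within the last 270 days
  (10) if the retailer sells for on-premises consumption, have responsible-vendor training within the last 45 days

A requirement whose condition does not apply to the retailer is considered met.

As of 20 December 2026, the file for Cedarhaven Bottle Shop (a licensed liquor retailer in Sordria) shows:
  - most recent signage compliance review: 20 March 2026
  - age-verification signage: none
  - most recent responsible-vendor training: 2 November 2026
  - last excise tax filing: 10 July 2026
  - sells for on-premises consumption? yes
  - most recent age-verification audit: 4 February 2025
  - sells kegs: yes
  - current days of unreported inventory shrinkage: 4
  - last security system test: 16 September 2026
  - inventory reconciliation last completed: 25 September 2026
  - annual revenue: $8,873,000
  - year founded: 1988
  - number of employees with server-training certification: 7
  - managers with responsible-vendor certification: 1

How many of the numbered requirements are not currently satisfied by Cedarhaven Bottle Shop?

1. excise tax filing 163 days ago vs limit 120 → not met
2. days of unreported inventory shrinkage 4 ≤ 6 → met
3. managers with responsible-vendor certification 1 < 3 → not met
4. condition 'sells kegs' holds; age-verification signage absent → not met
5. security system test 95 days ago vs limit 90 → not met
6. age-verification audit 684 days ago vs limit 540 → not met
7. employees with server-training certification 7 < 8 → not met
8. inventory reconciliation 86 days ago vs limit 60 → not met
9. signage compliance review 275 days ago vs limit 270 → not met
10. condition 'sells for on-premises consumption' holds; responsible-vendor training 48 days ago vs limit 45 → not met
Not met: 9 of 10

9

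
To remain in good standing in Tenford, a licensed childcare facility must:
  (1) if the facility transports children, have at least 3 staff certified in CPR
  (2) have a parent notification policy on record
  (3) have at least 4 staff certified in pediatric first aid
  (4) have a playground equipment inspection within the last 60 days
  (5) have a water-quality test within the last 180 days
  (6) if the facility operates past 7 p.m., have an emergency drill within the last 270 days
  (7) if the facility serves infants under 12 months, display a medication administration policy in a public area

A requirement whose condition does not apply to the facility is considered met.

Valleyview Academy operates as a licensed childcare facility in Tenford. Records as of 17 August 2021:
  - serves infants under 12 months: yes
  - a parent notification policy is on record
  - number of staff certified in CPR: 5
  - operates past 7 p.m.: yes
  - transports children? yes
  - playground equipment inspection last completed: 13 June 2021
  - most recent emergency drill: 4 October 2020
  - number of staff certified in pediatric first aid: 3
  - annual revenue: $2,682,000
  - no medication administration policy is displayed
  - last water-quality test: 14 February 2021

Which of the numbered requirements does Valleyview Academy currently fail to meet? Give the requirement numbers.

1. condition 'transports children' holds; staff certified in CPR 5 ≥ 3 → met
2. parent notification policy present → met
3. staff certified in pediatric first aid 3 < 4 → not met
4. playground equipment inspection 65 days ago vs limit 60 → not met
5. water-quality test 184 days ago vs limit 180 → not met
6. condition 'operates past 7 p.m.' holds; emergency drill 317 days ago vs limit 270 → not met
7. condition 'serves infants under 12 months' holds; medication administration policy absent → not met
Not met: 3, 4, 5, 6, 7

3, 4, 5, 6, 7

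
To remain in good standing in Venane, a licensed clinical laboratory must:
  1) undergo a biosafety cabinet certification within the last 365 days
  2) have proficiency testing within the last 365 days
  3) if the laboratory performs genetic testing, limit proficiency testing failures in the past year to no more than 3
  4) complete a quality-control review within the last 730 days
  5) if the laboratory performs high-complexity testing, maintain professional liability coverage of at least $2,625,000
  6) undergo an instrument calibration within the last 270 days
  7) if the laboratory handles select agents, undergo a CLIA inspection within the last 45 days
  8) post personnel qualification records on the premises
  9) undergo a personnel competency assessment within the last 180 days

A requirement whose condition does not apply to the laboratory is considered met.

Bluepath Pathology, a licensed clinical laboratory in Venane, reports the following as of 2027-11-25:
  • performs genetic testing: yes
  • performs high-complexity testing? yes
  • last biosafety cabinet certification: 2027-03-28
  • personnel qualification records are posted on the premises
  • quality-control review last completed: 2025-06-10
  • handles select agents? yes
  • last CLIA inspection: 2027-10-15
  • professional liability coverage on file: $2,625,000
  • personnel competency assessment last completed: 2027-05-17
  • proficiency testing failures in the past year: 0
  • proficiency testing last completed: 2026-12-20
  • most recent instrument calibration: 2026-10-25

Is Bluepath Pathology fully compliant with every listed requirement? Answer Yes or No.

1. biosafety cabinet certification 242 days ago vs limit 365 → met
2. proficiency testing 340 days ago vs limit 365 → met
3. condition 'performs genetic testing' holds; proficiency testing failures in the past year 0 ≤ 3 → met
4. quality-control review 898 days ago vs limit 730 → not met
5. condition 'performs high-complexity testing' holds; professional liability coverage $2,625,000 ≥ $2,625,000 → met
6. instrument calibration 396 days ago vs limit 270 → not met
7. condition 'handles select agents' holds; CLIA inspection 41 days ago vs limit 45 → met
8. personnel qualification records present → met
9. personnel competency assessment 192 days ago vs limit 180 → not met
Not met: 4, 6, 9

No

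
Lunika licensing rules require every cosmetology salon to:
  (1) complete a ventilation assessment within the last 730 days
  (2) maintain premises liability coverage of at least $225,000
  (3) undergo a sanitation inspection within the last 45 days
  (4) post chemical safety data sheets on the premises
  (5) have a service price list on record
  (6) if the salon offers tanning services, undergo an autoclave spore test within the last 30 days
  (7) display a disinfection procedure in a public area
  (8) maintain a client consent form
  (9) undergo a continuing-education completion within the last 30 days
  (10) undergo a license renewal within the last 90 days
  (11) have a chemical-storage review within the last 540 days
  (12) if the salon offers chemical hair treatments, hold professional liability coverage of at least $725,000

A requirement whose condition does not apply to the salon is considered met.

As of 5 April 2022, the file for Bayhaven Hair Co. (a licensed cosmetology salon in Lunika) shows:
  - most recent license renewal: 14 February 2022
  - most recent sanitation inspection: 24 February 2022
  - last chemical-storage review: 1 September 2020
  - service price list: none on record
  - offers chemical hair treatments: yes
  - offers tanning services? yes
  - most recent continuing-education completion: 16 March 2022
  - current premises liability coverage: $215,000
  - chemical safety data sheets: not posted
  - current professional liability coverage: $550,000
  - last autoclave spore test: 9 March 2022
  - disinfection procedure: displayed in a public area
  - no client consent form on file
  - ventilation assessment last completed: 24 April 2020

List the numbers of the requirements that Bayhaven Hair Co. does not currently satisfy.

2, 4, 5, 8, 11, 12

1. ventilation assessment 711 days ago vs limit 730 → met
2. premises liability coverage $215,000 < $225,000 → not met
3. sanitation inspection 40 days ago vs limit 45 → met
4. chemical safety data sheets absent → not met
5. service price list absent → not met
6. condition 'offers tanning services' holds; autoclave spore test 27 days ago vs limit 30 → met
7. disinfection procedure present → met
8. client consent form absent → not met
9. continuing-education completion 20 days ago vs limit 30 → met
10. license renewal 50 days ago vs limit 90 → met
11. chemical-storage review 581 days ago vs limit 540 → not met
12. condition 'offers chemical hair treatments' holds; professional liability coverage $550,000 < $725,000 → not met
Not met: 2, 4, 5, 8, 11, 12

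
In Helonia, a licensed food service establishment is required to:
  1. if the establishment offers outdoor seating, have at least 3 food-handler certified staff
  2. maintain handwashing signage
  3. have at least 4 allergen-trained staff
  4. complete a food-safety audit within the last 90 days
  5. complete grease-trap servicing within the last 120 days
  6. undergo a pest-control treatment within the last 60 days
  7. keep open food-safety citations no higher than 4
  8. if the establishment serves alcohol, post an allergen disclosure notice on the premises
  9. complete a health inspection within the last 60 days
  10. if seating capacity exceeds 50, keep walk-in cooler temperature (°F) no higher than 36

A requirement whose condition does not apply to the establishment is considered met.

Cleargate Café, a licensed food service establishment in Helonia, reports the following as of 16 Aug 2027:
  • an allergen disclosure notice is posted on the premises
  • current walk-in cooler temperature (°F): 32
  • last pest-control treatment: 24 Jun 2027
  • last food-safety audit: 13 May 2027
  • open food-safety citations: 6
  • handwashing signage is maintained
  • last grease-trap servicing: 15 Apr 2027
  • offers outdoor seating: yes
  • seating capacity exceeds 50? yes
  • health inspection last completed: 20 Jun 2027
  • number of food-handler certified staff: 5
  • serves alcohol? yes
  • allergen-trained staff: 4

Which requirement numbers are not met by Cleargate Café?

4, 5, 7

1. condition 'offers outdoor seating' holds; food-handler certified staff 5 ≥ 3 → met
2. handwashing signage present → met
3. allergen-trained staff 4 ≥ 4 → met
4. food-safety audit 95 days ago vs limit 90 → not met
5. grease-trap servicing 123 days ago vs limit 120 → not met
6. pest-control treatment 53 days ago vs limit 60 → met
7. open food-safety citations 6 > 4 → not met
8. condition 'serves alcohol' holds; allergen disclosure notice present → met
9. health inspection 57 days ago vs limit 60 → met
10. condition 'seating capacity exceeds 50' holds; walk-in cooler temperature (°F) 32 ≤ 36 → met
Not met: 4, 5, 7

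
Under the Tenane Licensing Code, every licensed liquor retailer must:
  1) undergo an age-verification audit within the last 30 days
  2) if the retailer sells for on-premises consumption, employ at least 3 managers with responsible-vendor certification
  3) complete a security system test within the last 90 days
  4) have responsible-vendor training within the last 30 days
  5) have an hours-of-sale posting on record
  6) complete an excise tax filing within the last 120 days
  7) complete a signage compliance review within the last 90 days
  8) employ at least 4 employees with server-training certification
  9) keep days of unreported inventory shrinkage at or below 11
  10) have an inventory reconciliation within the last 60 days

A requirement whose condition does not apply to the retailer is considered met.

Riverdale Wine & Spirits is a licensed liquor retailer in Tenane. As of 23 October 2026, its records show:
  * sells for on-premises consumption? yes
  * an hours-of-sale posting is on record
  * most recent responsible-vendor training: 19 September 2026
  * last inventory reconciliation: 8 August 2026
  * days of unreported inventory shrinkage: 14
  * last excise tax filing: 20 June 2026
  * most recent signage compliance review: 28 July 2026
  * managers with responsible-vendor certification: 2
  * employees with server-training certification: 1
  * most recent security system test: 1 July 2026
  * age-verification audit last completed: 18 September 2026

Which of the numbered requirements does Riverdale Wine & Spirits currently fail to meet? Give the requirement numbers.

1, 2, 3, 4, 6, 8, 9, 10

1. age-verification audit 35 days ago vs limit 30 → not met
2. condition 'sells for on-premises consumption' holds; managers with responsible-vendor certification 2 < 3 → not met
3. security system test 114 days ago vs limit 90 → not met
4. responsible-vendor training 34 days ago vs limit 30 → not met
5. hours-of-sale posting present → met
6. excise tax filing 125 days ago vs limit 120 → not met
7. signage compliance review 87 days ago vs limit 90 → met
8. employees with server-training certification 1 < 4 → not met
9. days of unreported inventory shrinkage 14 > 11 → not met
10. inventory reconciliation 76 days ago vs limit 60 → not met
Not met: 1, 2, 3, 4, 6, 8, 9, 10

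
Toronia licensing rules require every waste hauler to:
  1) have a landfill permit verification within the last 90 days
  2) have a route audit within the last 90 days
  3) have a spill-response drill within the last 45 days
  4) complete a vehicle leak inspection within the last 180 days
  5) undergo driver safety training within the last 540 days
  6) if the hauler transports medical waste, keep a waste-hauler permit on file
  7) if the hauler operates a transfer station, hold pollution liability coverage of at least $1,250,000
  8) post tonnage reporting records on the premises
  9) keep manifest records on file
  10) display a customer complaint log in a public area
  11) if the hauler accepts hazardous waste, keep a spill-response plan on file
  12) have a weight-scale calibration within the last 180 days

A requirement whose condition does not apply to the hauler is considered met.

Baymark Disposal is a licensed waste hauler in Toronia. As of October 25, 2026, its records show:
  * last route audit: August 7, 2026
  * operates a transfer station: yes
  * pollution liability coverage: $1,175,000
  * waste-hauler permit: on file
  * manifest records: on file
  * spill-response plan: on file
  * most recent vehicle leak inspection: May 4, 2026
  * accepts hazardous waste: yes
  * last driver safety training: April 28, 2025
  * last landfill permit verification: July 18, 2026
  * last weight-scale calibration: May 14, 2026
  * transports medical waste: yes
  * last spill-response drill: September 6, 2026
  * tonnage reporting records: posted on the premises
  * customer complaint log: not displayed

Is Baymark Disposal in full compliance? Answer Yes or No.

1. landfill permit verification 99 days ago vs limit 90 → not met
2. route audit 79 days ago vs limit 90 → met
3. spill-response drill 49 days ago vs limit 45 → not met
4. vehicle leak inspection 174 days ago vs limit 180 → met
5. driver safety training 545 days ago vs limit 540 → not met
6. condition 'transports medical waste' holds; waste-hauler permit present → met
7. condition 'operates a transfer station' holds; pollution liability coverage $1,175,000 < $1,250,000 → not met
8. tonnage reporting records present → met
9. manifest records present → met
10. customer complaint log absent → not met
11. condition 'accepts hazardous waste' holds; spill-response plan present → met
12. weight-scale calibration 164 days ago vs limit 180 → met
Not met: 1, 3, 5, 7, 10

No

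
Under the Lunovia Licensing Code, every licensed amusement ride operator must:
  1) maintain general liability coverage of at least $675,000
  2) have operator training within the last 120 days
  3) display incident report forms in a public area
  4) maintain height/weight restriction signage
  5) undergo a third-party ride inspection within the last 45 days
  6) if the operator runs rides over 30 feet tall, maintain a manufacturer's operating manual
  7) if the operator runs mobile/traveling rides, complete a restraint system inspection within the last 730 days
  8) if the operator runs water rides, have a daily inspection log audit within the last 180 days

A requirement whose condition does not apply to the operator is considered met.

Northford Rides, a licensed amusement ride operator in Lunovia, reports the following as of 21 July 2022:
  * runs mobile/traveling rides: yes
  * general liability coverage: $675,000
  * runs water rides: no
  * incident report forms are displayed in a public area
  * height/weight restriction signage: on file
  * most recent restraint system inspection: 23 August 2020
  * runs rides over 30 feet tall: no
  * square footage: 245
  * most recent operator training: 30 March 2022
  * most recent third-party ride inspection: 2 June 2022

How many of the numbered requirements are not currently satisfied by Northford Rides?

1

1. general liability coverage $675,000 ≥ $675,000 → met
2. operator training 113 days ago vs limit 120 → met
3. incident report forms present → met
4. height/weight restriction signage present → met
5. third-party ride inspection 49 days ago vs limit 45 → not met
6. condition 'runs rides over 30 feet tall' does not hold → requirement n/a → met
7. condition 'runs mobile/traveling rides' holds; restraint system inspection 697 days ago vs limit 730 → met
8. condition 'runs water rides' does not hold → requirement n/a → met
Not met: 1 of 8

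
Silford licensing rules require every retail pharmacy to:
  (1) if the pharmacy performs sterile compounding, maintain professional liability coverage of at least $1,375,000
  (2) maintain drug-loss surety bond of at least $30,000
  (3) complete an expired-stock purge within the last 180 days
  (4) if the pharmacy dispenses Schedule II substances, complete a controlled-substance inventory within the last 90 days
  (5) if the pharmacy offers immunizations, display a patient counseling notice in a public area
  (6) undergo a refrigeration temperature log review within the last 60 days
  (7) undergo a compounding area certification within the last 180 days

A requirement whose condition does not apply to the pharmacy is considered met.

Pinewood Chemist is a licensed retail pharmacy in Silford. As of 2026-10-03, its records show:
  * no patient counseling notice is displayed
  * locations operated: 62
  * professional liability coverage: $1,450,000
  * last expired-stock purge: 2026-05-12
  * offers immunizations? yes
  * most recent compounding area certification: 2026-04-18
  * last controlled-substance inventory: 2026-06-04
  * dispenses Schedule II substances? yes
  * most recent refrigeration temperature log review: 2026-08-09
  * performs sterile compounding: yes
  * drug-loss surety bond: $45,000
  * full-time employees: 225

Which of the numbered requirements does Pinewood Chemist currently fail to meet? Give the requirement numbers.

1. condition 'performs sterile compounding' holds; professional liability coverage $1,450,000 ≥ $1,375,000 → met
2. drug-loss surety bond $45,000 ≥ $30,000 → met
3. expired-stock purge 144 days ago vs limit 180 → met
4. condition 'dispenses Schedule II substances' holds; controlled-substance inventory 121 days ago vs limit 90 → not met
5. condition 'offers immunizations' holds; patient counseling notice absent → not met
6. refrigeration temperature log review 55 days ago vs limit 60 → met
7. compounding area certification 168 days ago vs limit 180 → met
Not met: 4, 5

4, 5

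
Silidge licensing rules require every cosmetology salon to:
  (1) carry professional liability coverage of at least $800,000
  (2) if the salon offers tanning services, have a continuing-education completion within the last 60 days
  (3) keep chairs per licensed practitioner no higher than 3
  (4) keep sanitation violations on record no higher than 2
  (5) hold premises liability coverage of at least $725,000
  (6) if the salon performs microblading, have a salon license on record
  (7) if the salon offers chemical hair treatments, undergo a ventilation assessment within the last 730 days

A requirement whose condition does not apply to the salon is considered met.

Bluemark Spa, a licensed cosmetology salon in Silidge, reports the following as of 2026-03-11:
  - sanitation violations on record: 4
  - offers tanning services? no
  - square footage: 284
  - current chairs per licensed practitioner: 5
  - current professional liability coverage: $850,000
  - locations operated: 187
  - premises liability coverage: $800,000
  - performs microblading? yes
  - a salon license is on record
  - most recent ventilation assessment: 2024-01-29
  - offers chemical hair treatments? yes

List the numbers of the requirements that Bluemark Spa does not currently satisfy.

1. professional liability coverage $850,000 ≥ $800,000 → met
2. condition 'offers tanning services' does not hold → requirement n/a → met
3. chairs per licensed practitioner 5 > 3 → not met
4. sanitation violations on record 4 > 2 → not met
5. premises liability coverage $800,000 ≥ $725,000 → met
6. condition 'performs microblading' holds; salon license present → met
7. condition 'offers chemical hair treatments' holds; ventilation assessment 772 days ago vs limit 730 → not met
Not met: 3, 4, 7

3, 4, 7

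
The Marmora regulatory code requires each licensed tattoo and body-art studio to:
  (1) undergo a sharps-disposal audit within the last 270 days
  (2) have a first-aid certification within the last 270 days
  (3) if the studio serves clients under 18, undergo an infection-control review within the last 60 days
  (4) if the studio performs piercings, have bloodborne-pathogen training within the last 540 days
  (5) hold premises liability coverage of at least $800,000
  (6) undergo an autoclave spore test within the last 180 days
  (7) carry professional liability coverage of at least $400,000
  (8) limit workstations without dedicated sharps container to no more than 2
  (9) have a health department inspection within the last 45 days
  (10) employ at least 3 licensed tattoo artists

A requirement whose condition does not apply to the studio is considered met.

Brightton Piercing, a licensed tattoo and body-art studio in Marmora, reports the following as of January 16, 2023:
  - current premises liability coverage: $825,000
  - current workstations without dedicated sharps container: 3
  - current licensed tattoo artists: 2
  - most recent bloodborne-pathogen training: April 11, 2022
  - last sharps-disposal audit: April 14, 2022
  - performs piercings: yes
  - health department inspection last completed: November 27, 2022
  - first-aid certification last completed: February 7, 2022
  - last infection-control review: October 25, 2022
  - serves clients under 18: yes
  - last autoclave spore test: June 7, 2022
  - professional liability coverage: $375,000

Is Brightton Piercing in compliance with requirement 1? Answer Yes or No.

1. sharps-disposal audit 277 days ago vs limit 270 → not met

No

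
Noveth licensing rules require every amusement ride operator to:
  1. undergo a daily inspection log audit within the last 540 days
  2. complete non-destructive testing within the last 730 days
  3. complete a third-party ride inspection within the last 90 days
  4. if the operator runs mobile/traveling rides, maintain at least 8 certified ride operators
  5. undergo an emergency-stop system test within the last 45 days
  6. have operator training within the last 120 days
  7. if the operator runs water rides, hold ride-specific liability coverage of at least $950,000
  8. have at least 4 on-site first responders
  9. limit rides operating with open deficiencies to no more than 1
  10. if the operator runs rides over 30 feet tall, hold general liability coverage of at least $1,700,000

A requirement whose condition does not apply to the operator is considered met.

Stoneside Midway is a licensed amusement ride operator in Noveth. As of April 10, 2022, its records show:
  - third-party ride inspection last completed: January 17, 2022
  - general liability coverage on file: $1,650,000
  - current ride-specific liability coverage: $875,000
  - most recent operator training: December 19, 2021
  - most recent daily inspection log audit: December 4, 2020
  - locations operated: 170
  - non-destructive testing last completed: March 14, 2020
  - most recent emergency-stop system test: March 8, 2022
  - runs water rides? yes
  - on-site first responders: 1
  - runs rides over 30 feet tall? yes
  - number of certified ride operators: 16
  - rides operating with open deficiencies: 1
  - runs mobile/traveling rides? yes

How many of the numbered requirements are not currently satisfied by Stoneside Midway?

1. daily inspection log audit 492 days ago vs limit 540 → met
2. non-destructive testing 757 days ago vs limit 730 → not met
3. third-party ride inspection 83 days ago vs limit 90 → met
4. condition 'runs mobile/traveling rides' holds; certified ride operators 16 ≥ 8 → met
5. emergency-stop system test 33 days ago vs limit 45 → met
6. operator training 112 days ago vs limit 120 → met
7. condition 'runs water rides' holds; ride-specific liability coverage $875,000 < $950,000 → not met
8. on-site first responders 1 < 4 → not met
9. rides operating with open deficiencies 1 ≤ 1 → met
10. condition 'runs rides over 30 feet tall' holds; general liability coverage $1,650,000 < $1,700,000 → not met
Not met: 4 of 10

4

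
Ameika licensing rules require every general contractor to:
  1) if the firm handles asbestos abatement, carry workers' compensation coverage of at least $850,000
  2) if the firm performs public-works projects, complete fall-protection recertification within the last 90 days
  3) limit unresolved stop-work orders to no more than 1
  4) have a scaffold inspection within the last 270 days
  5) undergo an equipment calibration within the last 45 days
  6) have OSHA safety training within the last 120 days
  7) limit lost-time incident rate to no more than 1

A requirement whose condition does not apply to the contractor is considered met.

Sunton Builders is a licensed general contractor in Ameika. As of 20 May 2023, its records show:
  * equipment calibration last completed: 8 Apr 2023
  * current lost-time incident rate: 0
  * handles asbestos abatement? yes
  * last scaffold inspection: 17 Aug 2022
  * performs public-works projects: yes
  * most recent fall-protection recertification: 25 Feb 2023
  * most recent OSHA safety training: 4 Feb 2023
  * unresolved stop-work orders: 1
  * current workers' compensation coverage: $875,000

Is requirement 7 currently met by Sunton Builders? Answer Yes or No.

Yes

7. lost-time incident rate 0 ≤ 1 → met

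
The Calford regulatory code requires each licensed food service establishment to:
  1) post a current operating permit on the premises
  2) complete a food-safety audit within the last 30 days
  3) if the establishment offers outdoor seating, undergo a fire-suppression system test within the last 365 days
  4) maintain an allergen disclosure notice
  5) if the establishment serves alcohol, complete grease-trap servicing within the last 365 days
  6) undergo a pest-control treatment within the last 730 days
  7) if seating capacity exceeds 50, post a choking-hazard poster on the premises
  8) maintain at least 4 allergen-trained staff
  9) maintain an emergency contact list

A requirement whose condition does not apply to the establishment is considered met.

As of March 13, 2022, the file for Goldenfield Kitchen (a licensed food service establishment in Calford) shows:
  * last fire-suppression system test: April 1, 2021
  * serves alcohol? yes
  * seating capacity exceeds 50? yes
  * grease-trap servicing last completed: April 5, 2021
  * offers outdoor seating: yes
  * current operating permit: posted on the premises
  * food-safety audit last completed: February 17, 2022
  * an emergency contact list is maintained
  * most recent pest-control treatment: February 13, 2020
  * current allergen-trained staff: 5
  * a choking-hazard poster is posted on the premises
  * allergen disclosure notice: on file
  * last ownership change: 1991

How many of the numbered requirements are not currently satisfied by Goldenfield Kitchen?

1. current operating permit present → met
2. food-safety audit 24 days ago vs limit 30 → met
3. condition 'offers outdoor seating' holds; fire-suppression system test 346 days ago vs limit 365 → met
4. allergen disclosure notice present → met
5. condition 'serves alcohol' holds; grease-trap servicing 342 days ago vs limit 365 → met
6. pest-control treatment 759 days ago vs limit 730 → not met
7. condition 'seating capacity exceeds 50' holds; choking-hazard poster present → met
8. allergen-trained staff 5 ≥ 4 → met
9. emergency contact list present → met
Not met: 1 of 9

1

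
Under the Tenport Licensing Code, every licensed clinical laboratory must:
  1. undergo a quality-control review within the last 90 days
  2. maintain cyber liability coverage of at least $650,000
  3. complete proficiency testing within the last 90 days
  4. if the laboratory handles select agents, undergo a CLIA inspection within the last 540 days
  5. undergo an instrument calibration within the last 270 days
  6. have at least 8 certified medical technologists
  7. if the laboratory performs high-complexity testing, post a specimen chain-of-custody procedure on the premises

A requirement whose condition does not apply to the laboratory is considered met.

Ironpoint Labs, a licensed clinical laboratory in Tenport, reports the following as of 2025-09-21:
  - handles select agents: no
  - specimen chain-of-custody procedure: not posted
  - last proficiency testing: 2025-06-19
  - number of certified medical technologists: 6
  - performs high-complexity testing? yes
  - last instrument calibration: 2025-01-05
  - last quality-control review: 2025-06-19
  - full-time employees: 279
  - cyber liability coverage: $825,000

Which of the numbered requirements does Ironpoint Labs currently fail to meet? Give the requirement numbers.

1. quality-control review 94 days ago vs limit 90 → not met
2. cyber liability coverage $825,000 ≥ $650,000 → met
3. proficiency testing 94 days ago vs limit 90 → not met
4. condition 'handles select agents' does not hold → requirement n/a → met
5. instrument calibration 259 days ago vs limit 270 → met
6. certified medical technologists 6 < 8 → not met
7. condition 'performs high-complexity testing' holds; specimen chain-of-custody procedure absent → not met
Not met: 1, 3, 6, 7

1, 3, 6, 7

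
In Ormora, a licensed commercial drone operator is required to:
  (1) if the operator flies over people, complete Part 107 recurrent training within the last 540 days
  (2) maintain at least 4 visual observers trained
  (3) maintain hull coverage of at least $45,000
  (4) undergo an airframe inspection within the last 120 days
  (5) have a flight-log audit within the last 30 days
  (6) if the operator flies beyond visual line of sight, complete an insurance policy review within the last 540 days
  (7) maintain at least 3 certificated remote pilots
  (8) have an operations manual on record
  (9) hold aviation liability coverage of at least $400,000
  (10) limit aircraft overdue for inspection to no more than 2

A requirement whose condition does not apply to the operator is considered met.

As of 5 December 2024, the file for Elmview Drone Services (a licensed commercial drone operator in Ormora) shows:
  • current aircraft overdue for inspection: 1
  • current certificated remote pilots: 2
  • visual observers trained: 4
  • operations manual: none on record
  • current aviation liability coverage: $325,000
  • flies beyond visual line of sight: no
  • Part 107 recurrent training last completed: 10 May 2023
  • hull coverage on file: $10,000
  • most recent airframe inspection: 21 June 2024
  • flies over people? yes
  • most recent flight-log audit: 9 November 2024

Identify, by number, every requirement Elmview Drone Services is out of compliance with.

1, 3, 4, 7, 8, 9

1. condition 'flies over people' holds; Part 107 recurrent training 575 days ago vs limit 540 → not met
2. visual observers trained 4 ≥ 4 → met
3. hull coverage $10,000 < $45,000 → not met
4. airframe inspection 167 days ago vs limit 120 → not met
5. flight-log audit 26 days ago vs limit 30 → met
6. condition 'flies beyond visual line of sight' does not hold → requirement n/a → met
7. certificated remote pilots 2 < 3 → not met
8. operations manual absent → not met
9. aviation liability coverage $325,000 < $400,000 → not met
10. aircraft overdue for inspection 1 ≤ 2 → met
Not met: 1, 3, 4, 7, 8, 9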